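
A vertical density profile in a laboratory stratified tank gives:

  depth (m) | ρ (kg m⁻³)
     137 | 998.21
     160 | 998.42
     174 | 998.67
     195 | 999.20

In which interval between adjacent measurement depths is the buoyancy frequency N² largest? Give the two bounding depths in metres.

174–195 m

Compute the density gradient over each adjacent pair:
  137–160 m: Δρ/Δz = 0.21/23 = 9.1 × 10⁻³ kg m⁻⁴
  160–174 m: Δρ/Δz = 0.25/14 = 0.018 kg m⁻⁴
  174–195 m: Δρ/Δz = 0.53/21 = 0.025 kg m⁻⁴
The largest gradient is in the 174–195 m interval — the pycnocline.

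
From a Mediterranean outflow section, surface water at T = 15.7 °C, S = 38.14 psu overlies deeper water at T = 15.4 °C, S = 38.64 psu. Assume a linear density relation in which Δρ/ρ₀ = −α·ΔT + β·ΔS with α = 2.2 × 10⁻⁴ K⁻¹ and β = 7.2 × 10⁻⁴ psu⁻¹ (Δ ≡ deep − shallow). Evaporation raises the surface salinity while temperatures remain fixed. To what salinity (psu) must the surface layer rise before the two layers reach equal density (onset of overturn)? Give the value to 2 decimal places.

Neutral buoyancy requires −α(T_deep − T_surf) + β(S_deep − S_surf′) = 0.
S_surf′ = S_deep − (α/β)·ΔT = 38.64 − (2.2 × 10⁻⁴/7.2 × 10⁻⁴)·(-0.3) = 38.7317 psu.
Increase required: 38.7317 − 38.14 = 0.5917 psu.

38.73 psu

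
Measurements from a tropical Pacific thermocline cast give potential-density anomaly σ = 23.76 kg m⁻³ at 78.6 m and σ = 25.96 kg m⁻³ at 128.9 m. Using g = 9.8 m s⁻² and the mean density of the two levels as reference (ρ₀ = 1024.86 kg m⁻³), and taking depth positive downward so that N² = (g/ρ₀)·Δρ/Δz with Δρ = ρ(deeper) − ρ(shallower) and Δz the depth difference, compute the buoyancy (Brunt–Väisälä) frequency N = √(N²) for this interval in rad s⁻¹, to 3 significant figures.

0.0205 rad s⁻¹

Δρ = 1025.96 − 1023.76 = 2.20 kg m⁻³ over Δz = 128.9 − 78.6 = 50.3 m.
N² = (9.8/1024.86) × (2.20/50.3) = 4.1823 × 10⁻⁴ s⁻².
N = √(4.1823 × 10⁻⁴) = 0.020451 rad s⁻¹ ≈ 0.0205 rad s⁻¹.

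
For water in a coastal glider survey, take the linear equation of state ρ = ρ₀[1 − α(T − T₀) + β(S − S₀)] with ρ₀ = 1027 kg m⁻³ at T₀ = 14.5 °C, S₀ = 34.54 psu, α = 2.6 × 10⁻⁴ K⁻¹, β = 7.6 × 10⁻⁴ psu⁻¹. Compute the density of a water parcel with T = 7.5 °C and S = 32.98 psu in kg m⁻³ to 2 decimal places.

1027.65 kg m⁻³

T − T₀ = -7.0 K, S − S₀ = -1.56 psu.
Bracket = 1 − α·(-7.0) + β·(-1.56) = 1 + (6.344 × 10⁻⁴) = 1.0006344.
ρ = 1027 × 1.0006344 = 1027.65 kg m⁻³.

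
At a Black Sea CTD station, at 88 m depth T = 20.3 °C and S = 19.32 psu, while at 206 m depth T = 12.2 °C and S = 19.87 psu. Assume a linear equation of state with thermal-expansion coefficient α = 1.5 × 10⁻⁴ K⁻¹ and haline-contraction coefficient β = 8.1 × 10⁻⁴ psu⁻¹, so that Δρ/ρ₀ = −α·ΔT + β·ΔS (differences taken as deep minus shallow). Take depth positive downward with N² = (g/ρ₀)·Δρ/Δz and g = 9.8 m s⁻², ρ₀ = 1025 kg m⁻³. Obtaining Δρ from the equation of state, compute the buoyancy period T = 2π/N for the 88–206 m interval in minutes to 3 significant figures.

8.92 min

ΔT = -8.1 K, ΔS = +0.55 psu (deep − shallow).
Δρ/ρ₀ = −αΔT + βΔS = 1.215 × 10⁻³ + 4.455 × 10⁻⁴ = 1.6605 × 10⁻³, so Δρ ≈ 1.702 kg m⁻³.
N² = (g/ρ₀)·Δρ/Δz = g·(Δρ/ρ₀)/Δz = 9.8 × 1.6605 × 10⁻³ / 118 = 1.3791 × 10⁻⁴ s⁻².
N = √(1.3791 × 10⁻⁴) = 0.011744 rad s⁻¹ → T = 2π/N = 535.01 s = 8.9168 min ≈ 8.92 min.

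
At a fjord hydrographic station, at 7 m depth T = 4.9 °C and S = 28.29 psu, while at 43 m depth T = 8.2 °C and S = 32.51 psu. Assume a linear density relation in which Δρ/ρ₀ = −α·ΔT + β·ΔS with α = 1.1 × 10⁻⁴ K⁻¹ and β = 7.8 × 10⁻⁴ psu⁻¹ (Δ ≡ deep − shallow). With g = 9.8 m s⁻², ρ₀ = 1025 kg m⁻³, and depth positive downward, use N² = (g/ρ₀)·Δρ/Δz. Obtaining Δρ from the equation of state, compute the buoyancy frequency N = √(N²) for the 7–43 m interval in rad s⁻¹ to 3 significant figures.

0.0282 rad s⁻¹

ΔT = +3.3 K, ΔS = +4.22 psu (deep − shallow).
Δρ/ρ₀ = −αΔT + βΔS = -3.63 × 10⁻⁴ + 3.2916 × 10⁻³ = 2.9286 × 10⁻³, so Δρ ≈ 3.002 kg m⁻³.
N² = (g/ρ₀)·Δρ/Δz = g·(Δρ/ρ₀)/Δz = 9.8 × 2.9286 × 10⁻³ / 36 = 7.9723 × 10⁻⁴ s⁻².
N = √(7.9723 × 10⁻⁴) = 0.028235 rad s⁻¹ ≈ 0.0282 rad s⁻¹.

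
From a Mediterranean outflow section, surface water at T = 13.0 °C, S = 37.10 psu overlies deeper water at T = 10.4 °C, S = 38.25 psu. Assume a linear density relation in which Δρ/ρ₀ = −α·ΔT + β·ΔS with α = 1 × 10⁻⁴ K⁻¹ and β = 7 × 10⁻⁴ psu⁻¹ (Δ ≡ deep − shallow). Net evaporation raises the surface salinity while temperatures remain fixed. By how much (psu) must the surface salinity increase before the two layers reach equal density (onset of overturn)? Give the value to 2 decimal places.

Neutral buoyancy requires −α(T_deep − T_surf) + β(S_deep − S_surf′) = 0.
S_surf′ = S_deep − (α/β)·ΔT = 38.25 − (1 × 10⁻⁴/7 × 10⁻⁴)·(-2.6) = 38.6214 psu.
Increase required: 38.6214 − 37.10 = 1.5214 psu.

1.52 psu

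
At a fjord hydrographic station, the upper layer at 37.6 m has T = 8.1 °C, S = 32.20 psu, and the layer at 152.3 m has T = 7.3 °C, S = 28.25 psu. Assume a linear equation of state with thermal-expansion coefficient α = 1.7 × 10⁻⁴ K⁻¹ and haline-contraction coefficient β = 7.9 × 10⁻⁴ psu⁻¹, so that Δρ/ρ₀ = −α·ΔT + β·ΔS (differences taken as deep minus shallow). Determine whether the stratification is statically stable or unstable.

ΔT = 7.3 − 8.1 = -0.8 K and ΔS = 28.25 − 32.20 = -3.95 psu (deep − shallow).
−αΔT = 1.36 × 10⁻⁴; βΔS = -3.1205 × 10⁻³; sum Δρ/ρ₀ = -2.9845 × 10⁻³.
Δρ/ρ₀ < 0, so Δρ < 0: deeper water is lighter → statically unstable; the column would overturn.

unstable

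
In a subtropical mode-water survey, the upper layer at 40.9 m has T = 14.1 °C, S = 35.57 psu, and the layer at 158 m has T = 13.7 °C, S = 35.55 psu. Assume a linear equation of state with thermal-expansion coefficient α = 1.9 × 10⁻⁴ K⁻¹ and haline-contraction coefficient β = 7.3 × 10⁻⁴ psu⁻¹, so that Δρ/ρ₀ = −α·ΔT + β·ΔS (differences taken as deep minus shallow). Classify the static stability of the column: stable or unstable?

stable

ΔT = 13.7 − 14.1 = -0.4 K and ΔS = 35.55 − 35.57 = -0.02 psu (deep − shallow).
−αΔT = 7.60 × 10⁻⁵; βΔS = -1.46 × 10⁻⁵; sum Δρ/ρ₀ = 6.14 × 10⁻⁵.
Δρ/ρ₀ > 0, so Δρ > 0: deeper water is denser → statically stable.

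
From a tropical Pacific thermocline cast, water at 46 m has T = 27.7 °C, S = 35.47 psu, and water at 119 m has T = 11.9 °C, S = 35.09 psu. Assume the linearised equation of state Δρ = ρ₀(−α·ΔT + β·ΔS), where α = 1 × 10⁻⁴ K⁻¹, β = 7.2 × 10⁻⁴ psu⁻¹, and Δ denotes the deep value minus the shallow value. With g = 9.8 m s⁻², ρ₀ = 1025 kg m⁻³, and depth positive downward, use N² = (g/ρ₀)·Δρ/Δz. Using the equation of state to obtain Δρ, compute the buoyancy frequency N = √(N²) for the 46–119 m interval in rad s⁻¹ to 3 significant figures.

ΔT = -15.8 K, ΔS = -0.38 psu (deep − shallow).
Δρ/ρ₀ = −αΔT + βΔS = 1.58 × 10⁻³ − 2.736 × 10⁻⁴ = 1.3064 × 10⁻³, so Δρ ≈ 1.339 kg m⁻³.
N² = (g/ρ₀)·Δρ/Δz = g·(Δρ/ρ₀)/Δz = 9.8 × 1.3064 × 10⁻³ / 73 = 1.7538 × 10⁻⁴ s⁻².
N = √(1.7538 × 10⁻⁴) = 0.013243 rad s⁻¹ ≈ 0.0132 rad s⁻¹.

0.0132 rad s⁻¹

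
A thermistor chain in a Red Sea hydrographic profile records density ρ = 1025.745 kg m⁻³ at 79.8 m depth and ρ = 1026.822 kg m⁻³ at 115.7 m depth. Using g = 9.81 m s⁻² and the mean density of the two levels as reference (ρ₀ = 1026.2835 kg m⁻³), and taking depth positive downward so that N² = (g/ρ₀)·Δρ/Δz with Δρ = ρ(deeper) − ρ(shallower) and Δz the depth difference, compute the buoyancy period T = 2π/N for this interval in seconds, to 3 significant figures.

371 s

Δρ = 1026.822 − 1025.745 = 1.077 kg m⁻³ over Δz = 115.7 − 79.8 = 35.9 m.
N² = (9.81/1026.2835) × (1.077/35.9) = 2.8676 × 10⁻⁴ s⁻².
N = √(2.8676 × 10⁻⁴) = 0.016934 rad s⁻¹, so T = 2π/N = 371.04 s ≈ 371 s.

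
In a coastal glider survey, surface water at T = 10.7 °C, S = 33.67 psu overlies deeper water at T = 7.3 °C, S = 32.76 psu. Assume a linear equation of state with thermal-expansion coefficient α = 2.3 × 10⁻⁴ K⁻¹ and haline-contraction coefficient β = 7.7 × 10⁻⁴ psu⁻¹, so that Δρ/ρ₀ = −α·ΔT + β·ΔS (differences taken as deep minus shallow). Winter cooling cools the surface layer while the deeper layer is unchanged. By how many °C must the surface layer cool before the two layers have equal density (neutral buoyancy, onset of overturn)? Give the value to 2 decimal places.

0.35 °C

Neutral buoyancy requires Δρ = 0, i.e. −α(T_deep − T_surf′) + β(S_deep − S_surf) = 0.
T_surf′ = T_deep − (β/α)·ΔS = 7.3 − (7.7 × 10⁻⁴/2.3 × 10⁻⁴)·(-0.91) = 10.3465 °C.
Cooling required: 10.7 − (10.3465) = 0.3535 °C.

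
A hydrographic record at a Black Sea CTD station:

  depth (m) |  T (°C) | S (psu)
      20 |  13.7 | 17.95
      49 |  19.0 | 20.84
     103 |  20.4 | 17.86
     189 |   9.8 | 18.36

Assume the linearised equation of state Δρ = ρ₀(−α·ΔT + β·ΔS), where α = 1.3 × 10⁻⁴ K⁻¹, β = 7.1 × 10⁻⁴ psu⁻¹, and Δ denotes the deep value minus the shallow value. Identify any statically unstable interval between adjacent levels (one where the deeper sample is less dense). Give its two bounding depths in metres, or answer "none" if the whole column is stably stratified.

49–103 m

Evaluate Δρ/ρ₀ = −αΔT + βΔS across each adjacent pair:
  20–49 m: −αΔT+βΔS = −(1.3 × 10⁻⁴)(+5.3)+(7.1 × 10⁻⁴)(+2.89) = 1.4 × 10⁻³ → stable
  49–103 m: −αΔT+βΔS = −(1.3 × 10⁻⁴)(+1.4)+(7.1 × 10⁻⁴)(-2.98) = -2.3 × 10⁻³ → UNSTABLE
  103–189 m: −αΔT+βΔS = −(1.3 × 10⁻⁴)(-10.6)+(7.1 × 10⁻⁴)(+0.50) = 1.7 × 10⁻³ → stable
The 49–103 m interval has Δρ < 0: lighter water underlies denser water.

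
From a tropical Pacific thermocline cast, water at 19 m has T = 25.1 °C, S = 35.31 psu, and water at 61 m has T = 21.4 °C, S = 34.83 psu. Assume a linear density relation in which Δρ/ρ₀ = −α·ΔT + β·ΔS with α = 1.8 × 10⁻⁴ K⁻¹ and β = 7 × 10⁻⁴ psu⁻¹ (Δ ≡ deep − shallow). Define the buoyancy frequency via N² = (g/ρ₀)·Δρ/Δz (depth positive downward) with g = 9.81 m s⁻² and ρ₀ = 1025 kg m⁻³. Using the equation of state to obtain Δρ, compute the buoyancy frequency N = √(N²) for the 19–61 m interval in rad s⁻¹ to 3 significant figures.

ΔT = -3.7 K, ΔS = -0.48 psu (deep − shallow).
Δρ/ρ₀ = −αΔT + βΔS = 6.66 × 10⁻⁴ − 3.36 × 10⁻⁴ = 3.30 × 10⁻⁴, so Δρ ≈ 0.3383 kg m⁻³.
N² = (g/ρ₀)·Δρ/Δz = g·(Δρ/ρ₀)/Δz = 9.81 × 3.30 × 10⁻⁴ / 42 = 7.7079 × 10⁻⁵ s⁻².
N = √(7.7079 × 10⁻⁵) = 8.7795 × 10⁻³ rad s⁻¹ ≈ 8.78 × 10⁻³ rad s⁻¹.

8.78 × 10⁻³ rad s⁻¹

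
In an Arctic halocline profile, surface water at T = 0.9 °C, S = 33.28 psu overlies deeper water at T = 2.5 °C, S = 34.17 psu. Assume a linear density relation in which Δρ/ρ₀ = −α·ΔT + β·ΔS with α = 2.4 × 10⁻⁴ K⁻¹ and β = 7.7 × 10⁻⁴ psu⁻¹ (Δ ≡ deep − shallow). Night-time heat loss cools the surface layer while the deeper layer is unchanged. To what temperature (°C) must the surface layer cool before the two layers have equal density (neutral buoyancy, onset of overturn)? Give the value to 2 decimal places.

Neutral buoyancy requires Δρ = 0, i.e. −α(T_deep − T_surf′) + β(S_deep − S_surf) = 0.
T_surf′ = T_deep − (β/α)·ΔS = 2.5 − (7.7 × 10⁻⁴/2.4 × 10⁻⁴)·(+0.89) = -0.3554 °C.
Cooling required: 0.9 − (-0.3554) = 1.2554 °C.

-0.36 °C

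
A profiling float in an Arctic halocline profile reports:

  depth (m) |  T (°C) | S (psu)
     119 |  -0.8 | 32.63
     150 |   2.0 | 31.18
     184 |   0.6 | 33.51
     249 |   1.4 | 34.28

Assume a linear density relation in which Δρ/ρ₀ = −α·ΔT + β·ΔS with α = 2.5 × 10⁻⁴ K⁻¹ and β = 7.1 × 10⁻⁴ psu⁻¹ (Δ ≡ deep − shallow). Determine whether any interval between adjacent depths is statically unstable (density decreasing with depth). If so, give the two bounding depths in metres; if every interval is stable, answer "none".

Evaluate Δρ/ρ₀ = −αΔT + βΔS across each adjacent pair:
  119–150 m: −αΔT+βΔS = −(2.5 × 10⁻⁴)(+2.8)+(7.1 × 10⁻⁴)(-1.45) = -1.7 × 10⁻³ → UNSTABLE
  150–184 m: −αΔT+βΔS = −(2.5 × 10⁻⁴)(-1.4)+(7.1 × 10⁻⁴)(+2.33) = 2.0 × 10⁻³ → stable
  184–249 m: −αΔT+βΔS = −(2.5 × 10⁻⁴)(+0.8)+(7.1 × 10⁻⁴)(+0.77) = 3.5 × 10⁻⁴ → stable
The 119–150 m interval has Δρ < 0: lighter water underlies denser water.

119–150 m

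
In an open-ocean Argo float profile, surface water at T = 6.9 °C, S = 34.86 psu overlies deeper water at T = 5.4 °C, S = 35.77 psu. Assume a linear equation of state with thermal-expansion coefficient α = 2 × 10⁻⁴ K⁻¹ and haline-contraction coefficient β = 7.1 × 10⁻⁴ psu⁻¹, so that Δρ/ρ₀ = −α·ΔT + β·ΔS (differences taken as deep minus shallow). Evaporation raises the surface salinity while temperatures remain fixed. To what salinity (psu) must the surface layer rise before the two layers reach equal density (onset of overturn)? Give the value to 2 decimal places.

36.19 psu

Neutral buoyancy requires −α(T_deep − T_surf) + β(S_deep − S_surf′) = 0.
S_surf′ = S_deep − (α/β)·ΔT = 35.77 − (2 × 10⁻⁴/7.1 × 10⁻⁴)·(-1.5) = 36.1925 psu.
Increase required: 36.1925 − 34.86 = 1.3325 psu.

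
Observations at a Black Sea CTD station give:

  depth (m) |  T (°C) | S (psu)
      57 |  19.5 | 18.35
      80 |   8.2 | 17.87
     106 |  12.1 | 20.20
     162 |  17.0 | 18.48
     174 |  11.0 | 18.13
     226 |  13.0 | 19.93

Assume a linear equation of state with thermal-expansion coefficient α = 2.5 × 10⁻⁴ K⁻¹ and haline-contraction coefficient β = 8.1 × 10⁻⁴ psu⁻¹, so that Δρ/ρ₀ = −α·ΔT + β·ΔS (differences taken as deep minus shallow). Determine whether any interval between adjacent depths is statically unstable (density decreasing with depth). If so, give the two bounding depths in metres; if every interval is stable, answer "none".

Evaluate Δρ/ρ₀ = −αΔT + βΔS across each adjacent pair:
  57–80 m: −αΔT+βΔS = −(2.5 × 10⁻⁴)(-11.3)+(8.1 × 10⁻⁴)(-0.48) = 2.4 × 10⁻³ → stable
  80–106 m: −αΔT+βΔS = −(2.5 × 10⁻⁴)(+3.9)+(8.1 × 10⁻⁴)(+2.33) = 9.1 × 10⁻⁴ → stable
  106–162 m: −αΔT+βΔS = −(2.5 × 10⁻⁴)(+4.9)+(8.1 × 10⁻⁴)(-1.72) = -2.6 × 10⁻³ → UNSTABLE
  162–174 m: −αΔT+βΔS = −(2.5 × 10⁻⁴)(-6.0)+(8.1 × 10⁻⁴)(-0.35) = 1.2 × 10⁻³ → stable
  174–226 m: −αΔT+βΔS = −(2.5 × 10⁻⁴)(+2.0)+(8.1 × 10⁻⁴)(+1.80) = 9.6 × 10⁻⁴ → stable
The 106–162 m interval has Δρ < 0: lighter water underlies denser water.

106–162 m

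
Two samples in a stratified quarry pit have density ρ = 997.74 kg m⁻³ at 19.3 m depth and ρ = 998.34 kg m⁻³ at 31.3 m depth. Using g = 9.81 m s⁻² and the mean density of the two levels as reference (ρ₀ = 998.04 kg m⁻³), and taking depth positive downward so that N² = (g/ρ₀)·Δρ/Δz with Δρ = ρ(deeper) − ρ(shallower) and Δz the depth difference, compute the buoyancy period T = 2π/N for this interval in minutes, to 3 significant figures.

Δρ = 998.34 − 997.74 = 0.60 kg m⁻³ over Δz = 31.3 − 19.3 = 12 m.
N² = (9.81/998.04) × (0.60/12) = 4.9146 × 10⁻⁴ s⁻².
N = √(4.9146 × 10⁻⁴) = 0.022169 rad s⁻¹, so T = 2π/N = 283.42 s = 4.7237 min ≈ 4.72 min.

4.72 min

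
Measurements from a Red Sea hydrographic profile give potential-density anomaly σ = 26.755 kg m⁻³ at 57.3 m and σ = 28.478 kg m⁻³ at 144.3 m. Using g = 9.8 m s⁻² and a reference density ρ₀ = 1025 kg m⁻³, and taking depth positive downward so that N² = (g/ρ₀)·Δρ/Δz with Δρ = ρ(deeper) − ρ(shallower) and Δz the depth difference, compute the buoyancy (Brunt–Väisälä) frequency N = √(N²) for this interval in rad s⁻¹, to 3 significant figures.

Δρ = 1028.478 − 1026.755 = 1.723 kg m⁻³ over Δz = 144.3 − 57.3 = 87 m.
N² = (9.8/1025) × (1.723/87) = 1.8935 × 10⁻⁴ s⁻².
N = √(1.8935 × 10⁻⁴) = 0.013760 rad s⁻¹ ≈ 0.0138 rad s⁻¹.

0.0138 rad s⁻¹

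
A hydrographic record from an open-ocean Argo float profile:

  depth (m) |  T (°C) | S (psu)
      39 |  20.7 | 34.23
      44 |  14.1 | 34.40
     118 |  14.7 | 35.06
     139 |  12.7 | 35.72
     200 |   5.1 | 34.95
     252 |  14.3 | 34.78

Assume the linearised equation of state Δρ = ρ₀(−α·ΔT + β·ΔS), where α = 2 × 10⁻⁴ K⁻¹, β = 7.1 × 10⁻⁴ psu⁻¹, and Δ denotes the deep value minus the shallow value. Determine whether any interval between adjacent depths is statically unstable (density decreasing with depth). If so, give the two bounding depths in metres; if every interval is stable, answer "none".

200–252 m

Evaluate Δρ/ρ₀ = −αΔT + βΔS across each adjacent pair:
  39–44 m: −αΔT+βΔS = −(2 × 10⁻⁴)(-6.6)+(7.1 × 10⁻⁴)(+0.17) = 1.4 × 10⁻³ → stable
  44–118 m: −αΔT+βΔS = −(2 × 10⁻⁴)(+0.6)+(7.1 × 10⁻⁴)(+0.66) = 3.5 × 10⁻⁴ → stable
  118–139 m: −αΔT+βΔS = −(2 × 10⁻⁴)(-2.0)+(7.1 × 10⁻⁴)(+0.66) = 8.7 × 10⁻⁴ → stable
  139–200 m: −αΔT+βΔS = −(2 × 10⁻⁴)(-7.6)+(7.1 × 10⁻⁴)(-0.77) = 9.7 × 10⁻⁴ → stable
  200–252 m: −αΔT+βΔS = −(2 × 10⁻⁴)(+9.2)+(7.1 × 10⁻⁴)(-0.17) = -2.0 × 10⁻³ → UNSTABLE
The 200–252 m interval has Δρ < 0: lighter water underlies denser water.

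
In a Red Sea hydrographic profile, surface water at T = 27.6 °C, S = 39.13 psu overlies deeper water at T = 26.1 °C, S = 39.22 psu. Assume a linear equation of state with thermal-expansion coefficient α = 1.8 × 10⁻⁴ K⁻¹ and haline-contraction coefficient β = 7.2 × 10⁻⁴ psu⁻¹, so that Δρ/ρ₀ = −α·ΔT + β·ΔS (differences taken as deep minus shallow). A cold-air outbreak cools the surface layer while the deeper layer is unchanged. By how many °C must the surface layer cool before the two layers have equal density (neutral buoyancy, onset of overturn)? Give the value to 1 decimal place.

1.9 °C

Neutral buoyancy requires Δρ = 0, i.e. −α(T_deep − T_surf′) + β(S_deep − S_surf) = 0.
T_surf′ = T_deep − (β/α)·ΔS = 26.1 − (7.2 × 10⁻⁴/1.8 × 10⁻⁴)·(+0.09) = 25.740 °C.
Cooling required: 27.6 − (25.740) = 1.860 °C.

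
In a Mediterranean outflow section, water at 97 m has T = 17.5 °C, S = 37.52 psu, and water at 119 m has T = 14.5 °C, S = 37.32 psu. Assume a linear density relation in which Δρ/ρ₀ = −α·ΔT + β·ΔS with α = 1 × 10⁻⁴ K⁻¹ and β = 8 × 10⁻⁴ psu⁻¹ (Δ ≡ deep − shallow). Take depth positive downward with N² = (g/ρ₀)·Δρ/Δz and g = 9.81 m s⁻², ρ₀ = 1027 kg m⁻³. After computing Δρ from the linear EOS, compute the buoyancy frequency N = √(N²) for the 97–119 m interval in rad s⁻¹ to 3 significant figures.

ΔT = -3.0 K, ΔS = -0.20 psu (deep − shallow).
Δρ/ρ₀ = −αΔT + βΔS = 3.00 × 10⁻⁴ − 1.60 × 10⁻⁴ = 1.40 × 10⁻⁴, so Δρ ≈ 0.1438 kg m⁻³.
N² = (g/ρ₀)·Δρ/Δz = g·(Δρ/ρ₀)/Δz = 9.81 × 1.40 × 10⁻⁴ / 22 = 6.2427 × 10⁻⁵ s⁻².
N = √(6.2427 × 10⁻⁵) = 7.9011 × 10⁻³ rad s⁻¹ ≈ 7.90 × 10⁻³ rad s⁻¹.

7.90 × 10⁻³ rad s⁻¹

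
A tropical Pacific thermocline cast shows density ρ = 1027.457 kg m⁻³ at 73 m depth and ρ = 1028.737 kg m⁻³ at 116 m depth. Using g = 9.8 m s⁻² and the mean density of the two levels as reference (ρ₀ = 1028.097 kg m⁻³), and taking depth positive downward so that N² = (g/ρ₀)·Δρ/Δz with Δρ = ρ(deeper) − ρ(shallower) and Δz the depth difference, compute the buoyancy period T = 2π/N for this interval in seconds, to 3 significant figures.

373 s

Δρ = 1028.737 − 1027.457 = 1.280 kg m⁻³ over Δz = 116 − 73 = 43 m.
N² = (9.8/1028.097) × (1.280/43) = 2.8375 × 10⁻⁴ s⁻².
N = √(2.8375 × 10⁻⁴) = 0.016845 rad s⁻¹, so T = 2π/N = 373.00 s ≈ 373 s.
Since Δρ > 0 the layer is stably stratified.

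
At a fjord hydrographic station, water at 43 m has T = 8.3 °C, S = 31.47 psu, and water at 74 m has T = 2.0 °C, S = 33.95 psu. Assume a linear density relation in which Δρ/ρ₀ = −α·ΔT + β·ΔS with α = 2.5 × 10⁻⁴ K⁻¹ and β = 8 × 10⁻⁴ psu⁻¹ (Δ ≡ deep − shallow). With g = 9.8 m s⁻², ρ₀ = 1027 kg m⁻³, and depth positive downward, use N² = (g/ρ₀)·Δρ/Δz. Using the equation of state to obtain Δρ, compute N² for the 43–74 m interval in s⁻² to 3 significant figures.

ΔT = -6.3 K, ΔS = +2.48 psu (deep − shallow).
Δρ/ρ₀ = −αΔT + βΔS = 1.575 × 10⁻³ + 1.984 × 10⁻³ = 3.559 × 10⁻³, so Δρ ≈ 3.655 kg m⁻³.
N² = (g/ρ₀)·Δρ/Δz = g·(Δρ/ρ₀)/Δz = 9.8 × 3.559 × 10⁻³ / 31 = 1.1251 × 10⁻³ s⁻² ≈ 1.13 × 10⁻³ s⁻².

1.13 × 10⁻³ s⁻²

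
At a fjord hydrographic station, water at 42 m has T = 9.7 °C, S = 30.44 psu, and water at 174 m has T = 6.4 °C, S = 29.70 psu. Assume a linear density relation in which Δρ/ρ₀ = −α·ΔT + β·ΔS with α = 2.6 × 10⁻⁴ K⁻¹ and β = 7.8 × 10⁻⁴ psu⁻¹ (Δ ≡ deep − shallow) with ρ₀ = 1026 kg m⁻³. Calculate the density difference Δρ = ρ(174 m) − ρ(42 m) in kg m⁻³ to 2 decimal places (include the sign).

+0.29 kg m⁻³

ΔT = -3.3 K, ΔS = -0.74 psu (deep − shallow).
Δρ/ρ₀ = −(2.6 × 10⁻⁴)(-3.3) + (7.8 × 10⁻⁴)(-0.74) = 2.808 × 10⁻⁴.
Δρ = 1026 × (2.808 × 10⁻⁴) = +0.29 kg m⁻³.
Positive Δρ: denser below, stable.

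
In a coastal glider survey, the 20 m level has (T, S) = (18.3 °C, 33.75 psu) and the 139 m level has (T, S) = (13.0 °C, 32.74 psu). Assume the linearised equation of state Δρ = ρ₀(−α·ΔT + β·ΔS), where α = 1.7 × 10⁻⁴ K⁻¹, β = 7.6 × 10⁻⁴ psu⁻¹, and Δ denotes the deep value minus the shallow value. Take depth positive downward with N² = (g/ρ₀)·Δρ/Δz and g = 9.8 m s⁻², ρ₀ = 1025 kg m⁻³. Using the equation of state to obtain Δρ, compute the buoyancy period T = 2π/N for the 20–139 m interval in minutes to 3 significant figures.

31.6 min

ΔT = -5.3 K, ΔS = -1.01 psu (deep − shallow).
Δρ/ρ₀ = −αΔT + βΔS = 9.01 × 10⁻⁴ − 7.676 × 10⁻⁴ = 1.334 × 10⁻⁴, so Δρ ≈ 0.1367 kg m⁻³.
N² = (g/ρ₀)·Δρ/Δz = g·(Δρ/ρ₀)/Δz = 9.8 × 1.334 × 10⁻⁴ / 119 = 1.0986 × 10⁻⁵ s⁻².
N = √(1.0986 × 10⁻⁵) = 3.3145 × 10⁻³ rad s⁻¹ → T = 2π/N = 1.8957 × 10³ s = 31.595 min ≈ 31.6 min.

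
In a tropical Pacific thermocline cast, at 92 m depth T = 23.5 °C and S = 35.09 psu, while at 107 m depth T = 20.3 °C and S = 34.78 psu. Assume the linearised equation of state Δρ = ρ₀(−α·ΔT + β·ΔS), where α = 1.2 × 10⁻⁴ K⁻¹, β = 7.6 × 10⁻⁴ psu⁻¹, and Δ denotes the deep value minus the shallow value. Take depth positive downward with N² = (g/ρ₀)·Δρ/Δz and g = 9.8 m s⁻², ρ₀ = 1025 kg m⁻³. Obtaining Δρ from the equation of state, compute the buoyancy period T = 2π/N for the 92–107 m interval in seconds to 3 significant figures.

638 s

ΔT = -3.2 K, ΔS = -0.31 psu (deep − shallow).
Δρ/ρ₀ = −αΔT + βΔS = 3.84 × 10⁻⁴ − 2.356 × 10⁻⁴ = 1.484 × 10⁻⁴, so Δρ ≈ 0.1521 kg m⁻³.
N² = (g/ρ₀)·Δρ/Δz = g·(Δρ/ρ₀)/Δz = 9.8 × 1.484 × 10⁻⁴ / 15 = 9.6955 × 10⁻⁵ s⁻².
N = √(9.6955 × 10⁻⁵) = 9.8466 × 10⁻³ rad s⁻¹ → T = 2π/N = 638.11 s ≈ 638 s.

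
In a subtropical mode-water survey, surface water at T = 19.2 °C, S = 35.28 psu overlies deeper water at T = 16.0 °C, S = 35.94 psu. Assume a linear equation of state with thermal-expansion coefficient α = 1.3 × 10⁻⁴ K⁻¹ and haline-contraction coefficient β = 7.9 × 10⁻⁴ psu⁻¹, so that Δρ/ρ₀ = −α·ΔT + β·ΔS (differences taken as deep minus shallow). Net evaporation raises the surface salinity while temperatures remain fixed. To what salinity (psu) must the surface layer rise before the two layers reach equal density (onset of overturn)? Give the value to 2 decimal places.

Neutral buoyancy requires −α(T_deep − T_surf) + β(S_deep − S_surf′) = 0.
S_surf′ = S_deep − (α/β)·ΔT = 35.94 − (1.3 × 10⁻⁴/7.9 × 10⁻⁴)·(-3.2) = 36.4666 psu.
Increase required: 36.4666 − 35.28 = 1.1866 psu.

36.47 psu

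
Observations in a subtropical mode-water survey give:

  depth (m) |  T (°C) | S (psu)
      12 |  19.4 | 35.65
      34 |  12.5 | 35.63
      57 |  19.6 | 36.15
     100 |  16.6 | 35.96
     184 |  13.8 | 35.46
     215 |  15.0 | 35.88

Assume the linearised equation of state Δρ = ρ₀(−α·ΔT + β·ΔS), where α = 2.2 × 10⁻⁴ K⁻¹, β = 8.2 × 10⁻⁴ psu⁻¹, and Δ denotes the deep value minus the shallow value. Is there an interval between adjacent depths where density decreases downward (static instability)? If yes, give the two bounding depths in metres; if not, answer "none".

Evaluate Δρ/ρ₀ = −αΔT + βΔS across each adjacent pair:
  12–34 m: −αΔT+βΔS = −(2.2 × 10⁻⁴)(-6.9)+(8.2 × 10⁻⁴)(-0.02) = 1.5 × 10⁻³ → stable
  34–57 m: −αΔT+βΔS = −(2.2 × 10⁻⁴)(+7.1)+(8.2 × 10⁻⁴)(+0.52) = -1.1 × 10⁻³ → UNSTABLE
  57–100 m: −αΔT+βΔS = −(2.2 × 10⁻⁴)(-3.0)+(8.2 × 10⁻⁴)(-0.19) = 5.0 × 10⁻⁴ → stable
  100–184 m: −αΔT+βΔS = −(2.2 × 10⁻⁴)(-2.8)+(8.2 × 10⁻⁴)(-0.50) = 2.1 × 10⁻⁴ → stable
  184–215 m: −αΔT+βΔS = −(2.2 × 10⁻⁴)(+1.2)+(8.2 × 10⁻⁴)(+0.42) = 8.0 × 10⁻⁵ → stable
The 34–57 m interval has Δρ < 0: lighter water underlies denser water.

34–57 m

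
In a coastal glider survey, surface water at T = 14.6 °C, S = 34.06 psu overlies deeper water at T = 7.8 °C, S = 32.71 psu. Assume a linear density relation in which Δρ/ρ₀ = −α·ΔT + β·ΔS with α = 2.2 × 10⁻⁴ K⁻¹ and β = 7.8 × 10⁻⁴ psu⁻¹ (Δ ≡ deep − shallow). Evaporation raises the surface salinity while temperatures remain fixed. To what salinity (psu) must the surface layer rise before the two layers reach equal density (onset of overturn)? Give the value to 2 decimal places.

Neutral buoyancy requires −α(T_deep − T_surf) + β(S_deep − S_surf′) = 0.
S_surf′ = S_deep − (α/β)·ΔT = 32.71 − (2.2 × 10⁻⁴/7.8 × 10⁻⁴)·(-6.8) = 34.6279 psu.
Increase required: 34.6279 − 34.06 = 0.5679 psu.

34.63 psu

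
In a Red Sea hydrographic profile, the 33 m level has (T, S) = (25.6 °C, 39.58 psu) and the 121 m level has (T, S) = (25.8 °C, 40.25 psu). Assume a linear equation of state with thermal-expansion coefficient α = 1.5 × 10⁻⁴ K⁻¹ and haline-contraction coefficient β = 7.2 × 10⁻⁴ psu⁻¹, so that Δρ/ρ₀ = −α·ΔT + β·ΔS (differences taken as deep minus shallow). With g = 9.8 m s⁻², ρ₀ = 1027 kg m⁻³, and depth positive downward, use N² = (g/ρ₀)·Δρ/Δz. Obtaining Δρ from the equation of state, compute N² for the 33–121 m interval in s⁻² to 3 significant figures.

5.04 × 10⁻⁵ s⁻²

ΔT = +0.2 K, ΔS = +0.67 psu (deep − shallow).
Δρ/ρ₀ = −αΔT + βΔS = -3.00 × 10⁻⁵ + 4.824 × 10⁻⁴ = 4.524 × 10⁻⁴, so Δρ ≈ 0.4646 kg m⁻³.
N² = (g/ρ₀)·Δρ/Δz = g·(Δρ/ρ₀)/Δz = 9.8 × 4.524 × 10⁻⁴ / 88 = 5.0381 × 10⁻⁵ s⁻² ≈ 5.04 × 10⁻⁵ s⁻².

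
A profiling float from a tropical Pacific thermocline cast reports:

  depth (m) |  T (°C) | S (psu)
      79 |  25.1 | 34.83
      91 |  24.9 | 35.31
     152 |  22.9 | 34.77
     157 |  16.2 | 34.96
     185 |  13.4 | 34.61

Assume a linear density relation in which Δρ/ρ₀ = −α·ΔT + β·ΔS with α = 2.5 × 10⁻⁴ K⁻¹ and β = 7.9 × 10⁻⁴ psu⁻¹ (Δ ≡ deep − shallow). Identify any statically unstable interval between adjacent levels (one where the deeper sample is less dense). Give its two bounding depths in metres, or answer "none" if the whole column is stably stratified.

Evaluate Δρ/ρ₀ = −αΔT + βΔS across each adjacent pair:
  79–91 m: −αΔT+βΔS = −(2.5 × 10⁻⁴)(-0.2)+(7.9 × 10⁻⁴)(+0.48) = 4.3 × 10⁻⁴ → stable
  91–152 m: −αΔT+βΔS = −(2.5 × 10⁻⁴)(-2.0)+(7.9 × 10⁻⁴)(-0.54) = 7.3 × 10⁻⁵ → stable
  152–157 m: −αΔT+βΔS = −(2.5 × 10⁻⁴)(-6.7)+(7.9 × 10⁻⁴)(+0.19) = 1.8 × 10⁻³ → stable
  157–185 m: −αΔT+βΔS = −(2.5 × 10⁻⁴)(-2.8)+(7.9 × 10⁻⁴)(-0.35) = 4.2 × 10⁻⁴ → stable
Every interval has Δρ > 0: the column is stably stratified throughout.

none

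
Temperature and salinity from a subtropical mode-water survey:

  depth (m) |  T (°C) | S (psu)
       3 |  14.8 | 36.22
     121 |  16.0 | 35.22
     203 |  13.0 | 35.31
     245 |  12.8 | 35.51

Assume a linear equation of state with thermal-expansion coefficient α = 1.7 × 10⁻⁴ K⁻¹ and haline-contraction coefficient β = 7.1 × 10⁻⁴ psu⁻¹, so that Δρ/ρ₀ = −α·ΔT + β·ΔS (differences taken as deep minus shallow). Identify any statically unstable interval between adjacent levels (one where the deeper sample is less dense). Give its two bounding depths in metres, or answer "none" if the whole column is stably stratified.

3–121 m

Evaluate Δρ/ρ₀ = −αΔT + βΔS across each adjacent pair:
  3–121 m: −αΔT+βΔS = −(1.7 × 10⁻⁴)(+1.2)+(7.1 × 10⁻⁴)(-1.00) = -9.1 × 10⁻⁴ → UNSTABLE
  121–203 m: −αΔT+βΔS = −(1.7 × 10⁻⁴)(-3.0)+(7.1 × 10⁻⁴)(+0.09) = 5.7 × 10⁻⁴ → stable
  203–245 m: −αΔT+βΔS = −(1.7 × 10⁻⁴)(-0.2)+(7.1 × 10⁻⁴)(+0.20) = 1.8 × 10⁻⁴ → stable
The 3–121 m interval has Δρ < 0: lighter water underlies denser water.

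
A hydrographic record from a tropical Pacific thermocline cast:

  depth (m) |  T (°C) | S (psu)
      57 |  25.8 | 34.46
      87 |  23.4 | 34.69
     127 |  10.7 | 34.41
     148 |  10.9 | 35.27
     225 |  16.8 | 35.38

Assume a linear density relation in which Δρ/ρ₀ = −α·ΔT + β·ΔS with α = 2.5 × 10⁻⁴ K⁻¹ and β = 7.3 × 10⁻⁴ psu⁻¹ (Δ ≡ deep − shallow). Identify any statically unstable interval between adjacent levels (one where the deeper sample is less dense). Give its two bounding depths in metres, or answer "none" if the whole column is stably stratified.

Evaluate Δρ/ρ₀ = −αΔT + βΔS across each adjacent pair:
  57–87 m: −αΔT+βΔS = −(2.5 × 10⁻⁴)(-2.4)+(7.3 × 10⁻⁴)(+0.23) = 7.7 × 10⁻⁴ → stable
  87–127 m: −αΔT+βΔS = −(2.5 × 10⁻⁴)(-12.7)+(7.3 × 10⁻⁴)(-0.28) = 3.0 × 10⁻³ → stable
  127–148 m: −αΔT+βΔS = −(2.5 × 10⁻⁴)(+0.2)+(7.3 × 10⁻⁴)(+0.86) = 5.8 × 10⁻⁴ → stable
  148–225 m: −αΔT+βΔS = −(2.5 × 10⁻⁴)(+5.9)+(7.3 × 10⁻⁴)(+0.11) = -1.4 × 10⁻³ → UNSTABLE
The 148–225 m interval has Δρ < 0: lighter water underlies denser water.

148–225 m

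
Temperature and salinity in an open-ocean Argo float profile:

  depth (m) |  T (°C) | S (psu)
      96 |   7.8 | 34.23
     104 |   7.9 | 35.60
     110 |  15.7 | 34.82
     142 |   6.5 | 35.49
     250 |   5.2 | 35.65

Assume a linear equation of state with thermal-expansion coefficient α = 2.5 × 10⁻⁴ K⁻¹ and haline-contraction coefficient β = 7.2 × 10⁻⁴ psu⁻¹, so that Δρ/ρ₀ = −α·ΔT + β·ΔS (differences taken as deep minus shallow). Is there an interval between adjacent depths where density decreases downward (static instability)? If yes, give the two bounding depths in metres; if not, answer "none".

104–110 m

Evaluate Δρ/ρ₀ = −αΔT + βΔS across each adjacent pair:
  96–104 m: −αΔT+βΔS = −(2.5 × 10⁻⁴)(+0.1)+(7.2 × 10⁻⁴)(+1.37) = 9.6 × 10⁻⁴ → stable
  104–110 m: −αΔT+βΔS = −(2.5 × 10⁻⁴)(+7.8)+(7.2 × 10⁻⁴)(-0.78) = -2.5 × 10⁻³ → UNSTABLE
  110–142 m: −αΔT+βΔS = −(2.5 × 10⁻⁴)(-9.2)+(7.2 × 10⁻⁴)(+0.67) = 2.8 × 10⁻³ → stable
  142–250 m: −αΔT+βΔS = −(2.5 × 10⁻⁴)(-1.3)+(7.2 × 10⁻⁴)(+0.16) = 4.4 × 10⁻⁴ → stable
The 104–110 m interval has Δρ < 0: lighter water underlies denser water.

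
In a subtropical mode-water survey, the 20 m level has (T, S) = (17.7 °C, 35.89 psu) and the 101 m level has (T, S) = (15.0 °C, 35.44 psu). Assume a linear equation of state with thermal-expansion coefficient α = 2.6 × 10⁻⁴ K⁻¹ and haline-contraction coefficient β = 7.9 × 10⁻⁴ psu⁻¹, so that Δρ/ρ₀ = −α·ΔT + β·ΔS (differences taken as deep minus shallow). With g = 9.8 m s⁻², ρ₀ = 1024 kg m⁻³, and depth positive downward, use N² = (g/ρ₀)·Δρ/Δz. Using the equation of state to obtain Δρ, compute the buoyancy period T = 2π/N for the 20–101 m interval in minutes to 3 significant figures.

ΔT = -2.7 K, ΔS = -0.45 psu (deep − shallow).
Δρ/ρ₀ = −αΔT + βΔS = 7.02 × 10⁻⁴ − 3.555 × 10⁻⁴ = 3.465 × 10⁻⁴, so Δρ ≈ 0.3548 kg m⁻³.
N² = (g/ρ₀)·Δρ/Δz = g·(Δρ/ρ₀)/Δz = 9.8 × 3.465 × 10⁻⁴ / 81 = 4.1922 × 10⁻⁵ s⁻².
N = √(4.1922 × 10⁻⁵) = 6.4747 × 10⁻³ rad s⁻¹ → T = 2π/N = 970.42 s = 16.174 min ≈ 16.2 min.

16.2 min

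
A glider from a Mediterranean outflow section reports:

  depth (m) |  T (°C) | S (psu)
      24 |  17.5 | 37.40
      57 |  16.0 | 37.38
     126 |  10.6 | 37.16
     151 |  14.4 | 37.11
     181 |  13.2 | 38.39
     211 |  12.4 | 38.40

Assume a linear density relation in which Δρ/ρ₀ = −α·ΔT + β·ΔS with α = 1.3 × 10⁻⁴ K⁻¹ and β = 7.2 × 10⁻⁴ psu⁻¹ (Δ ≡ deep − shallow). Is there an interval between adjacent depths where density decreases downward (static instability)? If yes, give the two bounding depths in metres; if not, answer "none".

Evaluate Δρ/ρ₀ = −αΔT + βΔS across each adjacent pair:
  24–57 m: −αΔT+βΔS = −(1.3 × 10⁻⁴)(-1.5)+(7.2 × 10⁻⁴)(-0.02) = 1.8 × 10⁻⁴ → stable
  57–126 m: −αΔT+βΔS = −(1.3 × 10⁻⁴)(-5.4)+(7.2 × 10⁻⁴)(-0.22) = 5.4 × 10⁻⁴ → stable
  126–151 m: −αΔT+βΔS = −(1.3 × 10⁻⁴)(+3.8)+(7.2 × 10⁻⁴)(-0.05) = -5.3 × 10⁻⁴ → UNSTABLE
  151–181 m: −αΔT+βΔS = −(1.3 × 10⁻⁴)(-1.2)+(7.2 × 10⁻⁴)(+1.28) = 1.1 × 10⁻³ → stable
  181–211 m: −αΔT+βΔS = −(1.3 × 10⁻⁴)(-0.8)+(7.2 × 10⁻⁴)(+0.01) = 1.1 × 10⁻⁴ → stable
The 126–151 m interval has Δρ < 0: lighter water underlies denser water.

126–151 m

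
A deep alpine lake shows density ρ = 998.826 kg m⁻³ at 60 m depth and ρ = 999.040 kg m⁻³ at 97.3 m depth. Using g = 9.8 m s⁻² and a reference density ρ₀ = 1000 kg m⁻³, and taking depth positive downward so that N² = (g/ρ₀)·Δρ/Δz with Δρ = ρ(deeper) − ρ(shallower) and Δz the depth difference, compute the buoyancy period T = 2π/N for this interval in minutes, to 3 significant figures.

14.0 min

Δρ = 999.040 − 998.826 = 0.214 kg m⁻³ over Δz = 97.3 − 60 = 37.3 m.
N² = (9.8/1000) × (0.214/37.3) = 5.6225 × 10⁻⁵ s⁻².
N = √(5.6225 × 10⁻⁵) = 7.4983 × 10⁻³ rad s⁻¹, so T = 2π/N = 837.95 s = 13.966 min ≈ 14.0 min.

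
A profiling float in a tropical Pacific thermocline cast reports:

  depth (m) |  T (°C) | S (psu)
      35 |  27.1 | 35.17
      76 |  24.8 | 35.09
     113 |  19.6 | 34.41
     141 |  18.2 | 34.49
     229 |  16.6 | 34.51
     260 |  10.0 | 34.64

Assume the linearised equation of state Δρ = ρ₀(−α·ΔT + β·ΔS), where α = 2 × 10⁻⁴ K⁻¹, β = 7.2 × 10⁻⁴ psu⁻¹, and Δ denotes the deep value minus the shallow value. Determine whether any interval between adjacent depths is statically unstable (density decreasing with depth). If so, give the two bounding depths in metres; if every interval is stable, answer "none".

Evaluate Δρ/ρ₀ = −αΔT + βΔS across each adjacent pair:
  35–76 m: −αΔT+βΔS = −(2 × 10⁻⁴)(-2.3)+(7.2 × 10⁻⁴)(-0.08) = 4.0 × 10⁻⁴ → stable
  76–113 m: −αΔT+βΔS = −(2 × 10⁻⁴)(-5.2)+(7.2 × 10⁻⁴)(-0.68) = 5.5 × 10⁻⁴ → stable
  113–141 m: −αΔT+βΔS = −(2 × 10⁻⁴)(-1.4)+(7.2 × 10⁻⁴)(+0.08) = 3.4 × 10⁻⁴ → stable
  141–229 m: −αΔT+βΔS = −(2 × 10⁻⁴)(-1.6)+(7.2 × 10⁻⁴)(+0.02) = 3.3 × 10⁻⁴ → stable
  229–260 m: −αΔT+βΔS = −(2 × 10⁻⁴)(-6.6)+(7.2 × 10⁻⁴)(+0.13) = 1.4 × 10⁻³ → stable
Every interval has Δρ > 0: the column is stably stratified throughout.

none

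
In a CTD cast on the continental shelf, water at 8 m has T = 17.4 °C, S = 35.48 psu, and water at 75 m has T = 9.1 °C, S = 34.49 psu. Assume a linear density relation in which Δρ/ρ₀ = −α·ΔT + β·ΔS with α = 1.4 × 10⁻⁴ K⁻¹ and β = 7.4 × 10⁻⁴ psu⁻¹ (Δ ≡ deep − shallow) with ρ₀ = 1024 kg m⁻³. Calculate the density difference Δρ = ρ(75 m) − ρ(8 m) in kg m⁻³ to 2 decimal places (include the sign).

ΔT = -8.3 K, ΔS = -0.99 psu (deep − shallow).
Δρ/ρ₀ = −(1.4 × 10⁻⁴)(-8.3) + (7.4 × 10⁻⁴)(-0.99) = 4.294 × 10⁻⁴.
Δρ = 1024 × (4.294 × 10⁻⁴) = +0.44 kg m⁻³.
Positive Δρ: denser below, stable.

+0.44 kg m⁻³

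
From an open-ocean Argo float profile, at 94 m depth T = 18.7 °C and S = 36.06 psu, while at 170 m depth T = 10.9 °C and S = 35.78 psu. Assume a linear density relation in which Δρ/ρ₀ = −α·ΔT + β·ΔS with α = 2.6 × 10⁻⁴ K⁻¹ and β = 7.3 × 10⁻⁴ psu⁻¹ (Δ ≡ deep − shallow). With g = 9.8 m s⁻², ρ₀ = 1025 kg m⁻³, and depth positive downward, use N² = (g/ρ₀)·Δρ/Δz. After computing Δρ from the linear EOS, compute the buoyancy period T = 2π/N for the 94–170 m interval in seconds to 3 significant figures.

410 s

ΔT = -7.8 K, ΔS = -0.28 psu (deep − shallow).
Δρ/ρ₀ = −αΔT + βΔS = 2.028 × 10⁻³ − 2.044 × 10⁻⁴ = 1.8236 × 10⁻³, so Δρ ≈ 1.869 kg m⁻³.
N² = (g/ρ₀)·Δρ/Δz = g·(Δρ/ρ₀)/Δz = 9.8 × 1.8236 × 10⁻³ / 76 = 2.3515 × 10⁻⁴ s⁻².
N = √(2.3515 × 10⁻⁴) = 0.015335 rad s⁻¹ → T = 2π/N = 409.73 s ≈ 410 s.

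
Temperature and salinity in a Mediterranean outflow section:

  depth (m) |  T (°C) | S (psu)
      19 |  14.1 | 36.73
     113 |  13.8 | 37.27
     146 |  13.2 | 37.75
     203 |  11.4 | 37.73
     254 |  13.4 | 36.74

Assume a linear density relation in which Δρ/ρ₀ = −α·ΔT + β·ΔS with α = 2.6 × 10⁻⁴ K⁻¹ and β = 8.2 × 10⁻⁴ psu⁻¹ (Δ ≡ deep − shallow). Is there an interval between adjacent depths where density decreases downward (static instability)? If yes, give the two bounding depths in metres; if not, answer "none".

203–254 m

Evaluate Δρ/ρ₀ = −αΔT + βΔS across each adjacent pair:
  19–113 m: −αΔT+βΔS = −(2.6 × 10⁻⁴)(-0.3)+(8.2 × 10⁻⁴)(+0.54) = 5.2 × 10⁻⁴ → stable
  113–146 m: −αΔT+βΔS = −(2.6 × 10⁻⁴)(-0.6)+(8.2 × 10⁻⁴)(+0.48) = 5.5 × 10⁻⁴ → stable
  146–203 m: −αΔT+βΔS = −(2.6 × 10⁻⁴)(-1.8)+(8.2 × 10⁻⁴)(-0.02) = 4.5 × 10⁻⁴ → stable
  203–254 m: −αΔT+βΔS = −(2.6 × 10⁻⁴)(+2.0)+(8.2 × 10⁻⁴)(-0.99) = -1.3 × 10⁻³ → UNSTABLE
The 203–254 m interval has Δρ < 0: lighter water underlies denser water.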